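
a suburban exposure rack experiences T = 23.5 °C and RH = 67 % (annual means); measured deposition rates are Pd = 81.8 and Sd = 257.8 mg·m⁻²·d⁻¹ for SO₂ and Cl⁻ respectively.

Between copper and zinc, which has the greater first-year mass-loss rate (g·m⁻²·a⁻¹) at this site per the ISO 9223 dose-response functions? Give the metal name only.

zinc

copper: temperature factor f = -0.080·(13.5) = -1.0800
  SO₂ term: 0.0053·81.8^0.26·exp(0.059·67-1.0800) = 0.2947
  Sd branch = 0.01025·Sd^0.27·e^(0.036·RH+0.049·T) = 1.619 μm/a
  r_corr = 0.2947 + 1.619 = 1.914 μm/a
  mass loss = 1.914 μm/a × 8.96 g/cm³ = 17.15 g·m⁻²·a⁻¹
zinc: temperature factor f = -0.071·(13.5) = -0.9585
  Pd branch = 0.0129·Pd^0.44·e^(0.046·RH+f) = 0.7489 μm/a
  Cl⁻ term: 0.0175·257.8^0.57·exp(0.008·67+0.085·23.5) = 5.221
  r_corr = 0.7489 + 5.221 = 5.97 μm/a
  mass loss = 5.97 μm/a × 7.14 g/cm³ = 42.63 g·m⁻²·a⁻¹
Ordering by g·m⁻²·a⁻¹: zinc (42.6) > copper (17.2)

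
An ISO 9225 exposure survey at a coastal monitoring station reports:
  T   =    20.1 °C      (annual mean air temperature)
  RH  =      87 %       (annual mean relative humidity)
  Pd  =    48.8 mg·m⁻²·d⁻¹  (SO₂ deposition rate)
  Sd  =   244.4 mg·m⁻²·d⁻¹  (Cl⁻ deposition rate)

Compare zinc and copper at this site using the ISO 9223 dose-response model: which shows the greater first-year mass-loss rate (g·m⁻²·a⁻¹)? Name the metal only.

zinc: temperature factor f = -0.071·(10.1) = -0.7171
  sulphur-dioxide contribution → 1.906 μm/a
  chloride contribution → 4.452 μm/a
  total first-year rate 6.358 μm/a
  mass loss = 6.358 μm/a × 7.14 g/cm³ = 45.39 g·m⁻²·a⁻¹
copper: temperature factor f = -0.080·(10.1) = -0.8080
  sulphur-dioxide contribution → 1.1 μm/a
  chloride contribution → 2.776 μm/a
  total first-year rate 3.877 μm/a
  mass loss = 3.877 μm/a × 8.96 g/cm³ = 34.74 g·m⁻²·a⁻¹
Ordering by g·m⁻²·a⁻¹: zinc (45.4) > copper (34.7)

zinc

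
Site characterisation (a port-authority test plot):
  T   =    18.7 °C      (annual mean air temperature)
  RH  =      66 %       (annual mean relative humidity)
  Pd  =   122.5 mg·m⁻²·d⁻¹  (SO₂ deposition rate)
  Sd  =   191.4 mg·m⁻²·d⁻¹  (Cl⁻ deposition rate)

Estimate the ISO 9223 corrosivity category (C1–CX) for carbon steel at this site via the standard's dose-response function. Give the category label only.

C5

carbon steel: T>10 °C ⇒ hinge -0.054·(18.7−10) = -0.4698
  sulphur-dioxide contribution → 50.47 μm/a
  chloride contribution → 49.45 μm/a
  ⇒ r_corr(carbon steel) = 99.92 μm/a
99.9 μm/a falls in (80, 200] for carbon steel → category C5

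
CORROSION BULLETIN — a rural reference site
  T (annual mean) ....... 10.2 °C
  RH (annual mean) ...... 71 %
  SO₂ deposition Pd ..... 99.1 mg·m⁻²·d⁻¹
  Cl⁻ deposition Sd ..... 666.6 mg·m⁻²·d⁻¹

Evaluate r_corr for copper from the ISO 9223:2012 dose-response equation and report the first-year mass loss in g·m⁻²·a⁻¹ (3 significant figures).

copper: T>10 °C ⇒ hinge -0.080·(10.2−10) = -0.0160
  sulphur-dioxide contribution → 1.136 μm/a
  chloride contribution → 1.26 μm/a
  ⇒ r_corr(copper) = 2.396 μm/a
Convert to mass loss: 2.396 μm/a × 8.96 g/cm³ = 21.47 g·m⁻²·a⁻¹

r_corr = 21.5 g·m⁻²·a⁻¹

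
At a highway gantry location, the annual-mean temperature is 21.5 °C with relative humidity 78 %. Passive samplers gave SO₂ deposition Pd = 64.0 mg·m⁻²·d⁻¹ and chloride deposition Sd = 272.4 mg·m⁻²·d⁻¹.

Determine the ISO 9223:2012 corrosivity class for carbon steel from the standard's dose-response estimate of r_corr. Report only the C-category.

carbon steel: f(T) = -0.054·(T−10) [T>10 °C] = -0.6210
  SO₂ term: 1.77·64.0^0.52·exp(0.02·78-0.6210) = 39.35
  Cl⁻ term: 0.102·272.4^0.62·exp(0.033·78+0.04·21.5) = 102.3
  r_corr = 39.35 + 102.3 = 141.6 μm/a
142 μm/a falls in (80, 200] for carbon steel → category C5

C5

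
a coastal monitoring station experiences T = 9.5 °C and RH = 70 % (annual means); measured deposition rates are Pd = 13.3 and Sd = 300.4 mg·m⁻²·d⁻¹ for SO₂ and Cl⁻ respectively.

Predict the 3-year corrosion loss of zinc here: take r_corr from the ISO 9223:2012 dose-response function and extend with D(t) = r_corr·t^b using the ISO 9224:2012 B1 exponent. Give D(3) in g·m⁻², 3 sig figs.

D(3) = 48.2 g·m⁻²

zinc: temperature factor f = +0.038·(-0.5) = -0.0190
  Pd branch = 0.0129·Pd^0.44·e^(0.046·RH+f) = 0.9891 μm/a
  Sd branch = 0.0175·Sd^0.57·e^(0.008·RH+0.085·T) = 1.775 μm/a
  sum: 0.9891 + 1.775 → r_corr = 2.764 μm/a
Power-law: D(3) = r_corr · 3^0.813
  D(3) = 2.764 × 3^0.813 = 2.764 × 2.443 = 6.753 μm
  Mass loss = 6.753 μm × 7.14 g/cm³ = 48.21 g·m⁻²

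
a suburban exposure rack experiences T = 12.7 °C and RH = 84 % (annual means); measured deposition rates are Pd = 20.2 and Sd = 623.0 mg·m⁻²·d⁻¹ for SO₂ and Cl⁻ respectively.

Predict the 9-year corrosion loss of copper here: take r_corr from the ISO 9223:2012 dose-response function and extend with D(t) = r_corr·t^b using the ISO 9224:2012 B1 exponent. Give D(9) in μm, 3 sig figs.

D(9) = 15.4 μm

copper: temperature factor f = -0.080·(2.7) = -0.2160
  sulphur-dioxide contribution → 1.325 μm/a
  chloride contribution → 2.233 μm/a
  total first-year rate 3.558 μm/a
Long-term exponent b (ISO 9224 Table 2, B1) = 0.667
  D(9) = 3.558 × 9^0.667 = 3.558 × 4.33 = 15.4 μm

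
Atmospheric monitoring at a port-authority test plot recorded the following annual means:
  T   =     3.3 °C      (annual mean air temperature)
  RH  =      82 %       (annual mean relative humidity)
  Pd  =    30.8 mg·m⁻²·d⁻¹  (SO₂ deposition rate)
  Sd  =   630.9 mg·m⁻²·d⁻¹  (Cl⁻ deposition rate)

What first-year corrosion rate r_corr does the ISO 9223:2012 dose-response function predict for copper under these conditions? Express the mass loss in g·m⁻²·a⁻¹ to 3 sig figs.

r_corr = 18.1 g·m⁻²·a⁻¹

copper: temperature factor f = +0.126·(-6.7) = -0.8442
  sulphur-dioxide contribution → 0.7011 μm/a
  chloride contribution → 1.315 μm/a
  ⇒ r_corr(copper) = 2.016 μm/a
Convert to mass loss: 2.016 μm/a × 8.96 g/cm³ = 18.07 g·m⁻²·a⁻¹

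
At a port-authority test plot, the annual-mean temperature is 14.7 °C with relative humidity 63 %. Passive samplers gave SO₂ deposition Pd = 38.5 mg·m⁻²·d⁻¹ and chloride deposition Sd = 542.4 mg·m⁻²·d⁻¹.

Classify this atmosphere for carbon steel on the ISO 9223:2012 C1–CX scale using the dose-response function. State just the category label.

carbon steel: T>10 °C ⇒ hinge -0.054·(14.7−10) = -0.2538
  Pd branch = 1.77·Pd^0.52·e^(0.02·RH+f) = 32.31 μm/a
  Cl⁻ term: 0.102·542.4^0.62·exp(0.033·63+0.04·14.7) = 72.8
  r_corr = 32.31 + 72.8 = 105.1 μm/a
ISO 9223 Table 2 (carbon steel): 80 < 105 ≤ 200 μm/a ⇒ C5

C5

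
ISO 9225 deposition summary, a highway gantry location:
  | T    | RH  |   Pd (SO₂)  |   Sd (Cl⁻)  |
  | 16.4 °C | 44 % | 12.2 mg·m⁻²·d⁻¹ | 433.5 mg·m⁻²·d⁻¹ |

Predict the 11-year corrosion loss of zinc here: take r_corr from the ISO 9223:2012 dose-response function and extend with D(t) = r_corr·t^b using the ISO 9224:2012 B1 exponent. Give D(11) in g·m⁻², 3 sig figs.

D(11) = 170 g·m⁻²

zinc: T>10 °C ⇒ hinge -0.071·(16.4−10) = -0.4544
  sulphur-dioxide contribution → 0.1863 μm/a
  chloride contribution → 3.194 μm/a
  ⇒ r_corr(zinc) = 3.381 μm/a
Power-law: D(11) = r_corr · 11^0.813
  D(11) = 3.381 × 11^0.813 = 3.381 × 7.025 = 23.75 μm
  Mass loss = 23.75 μm × 7.14 g/cm³ = 169.6 g·m⁻²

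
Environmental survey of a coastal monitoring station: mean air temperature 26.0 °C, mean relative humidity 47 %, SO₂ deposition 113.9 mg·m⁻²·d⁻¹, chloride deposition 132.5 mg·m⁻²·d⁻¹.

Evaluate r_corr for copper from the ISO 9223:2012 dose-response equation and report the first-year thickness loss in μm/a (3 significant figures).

r_corr = 0.825 μm/a

copper: f(T) = -0.080·(T−10) [T>10 °C] = -1.2800
  Pd branch = 0.0053·Pd^0.26·e^(0.059·RH+f) = 0.08079 μm/a
  Cl⁻ term: 0.01025·132.5^0.27·exp(0.036·47+0.049·26.0) = 0.7445
  sum: 0.08079 + 0.7445 → r_corr = 0.8252 μm/a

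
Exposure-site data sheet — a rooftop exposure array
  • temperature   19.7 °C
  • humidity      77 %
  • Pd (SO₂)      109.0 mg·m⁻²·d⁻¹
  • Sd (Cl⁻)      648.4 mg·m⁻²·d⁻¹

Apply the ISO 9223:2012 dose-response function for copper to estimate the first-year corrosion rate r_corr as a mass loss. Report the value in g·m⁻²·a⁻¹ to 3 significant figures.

copper: f(T) = -0.080·(T−10) [T>10 °C] = -0.7760
  SO₂ term: 0.0053·109.0^0.26·exp(0.059·77-0.7760) = 0.7762
  Cl⁻ term: 0.01025·648.4^0.27·exp(0.036·77+0.049·19.7) = 2.472
  r_corr = 0.7762 + 2.472 = 3.248 μm/a
Convert to mass loss: 3.248 μm/a × 8.96 g/cm³ = 29.1 g·m⁻²·a⁻¹

r_corr = 29.1 g·m⁻²·a⁻¹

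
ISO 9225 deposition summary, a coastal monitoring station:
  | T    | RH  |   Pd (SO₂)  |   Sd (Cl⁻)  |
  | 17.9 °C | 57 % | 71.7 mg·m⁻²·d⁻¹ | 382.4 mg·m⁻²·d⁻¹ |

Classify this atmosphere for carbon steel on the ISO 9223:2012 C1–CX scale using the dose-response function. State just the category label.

C5

carbon steel: T>10 °C ⇒ hinge -0.054·(17.9−10) = -0.4266
  sulphur-dioxide contribution → 33.32 μm/a
  chloride contribution → 54.65 μm/a
  total first-year rate 87.97 μm/a
Category bounds: 80…200 μm/a bracket r_corr ⇒ C5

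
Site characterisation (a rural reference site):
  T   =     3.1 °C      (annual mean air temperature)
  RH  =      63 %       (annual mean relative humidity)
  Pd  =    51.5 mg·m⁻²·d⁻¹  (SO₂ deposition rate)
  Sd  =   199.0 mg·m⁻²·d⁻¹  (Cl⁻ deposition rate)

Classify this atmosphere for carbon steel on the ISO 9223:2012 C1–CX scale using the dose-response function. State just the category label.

C3

carbon steel: f(T) = +0.150·(T−10) [T≤10 °C] = -1.0350
  sulphur-dioxide contribution → 17.21 μm/a
  chloride contribution → 24.58 μm/a
  total first-year rate 41.8 μm/a
Category bounds: 25…50 μm/a bracket r_corr ⇒ C3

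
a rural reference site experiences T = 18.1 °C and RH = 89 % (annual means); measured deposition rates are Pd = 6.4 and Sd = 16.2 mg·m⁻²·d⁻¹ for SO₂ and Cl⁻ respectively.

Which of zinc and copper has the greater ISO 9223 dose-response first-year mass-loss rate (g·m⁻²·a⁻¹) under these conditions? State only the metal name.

zinc: T>10 °C ⇒ hinge -0.071·(18.1−10) = -0.5751
  SO₂ term: 0.0129·6.4^0.44·exp(0.046·89-0.5751) = 0.9853
  Sd branch = 0.0175·Sd^0.57·e^(0.008·RH+0.085·T) = 0.8125 μm/a
  sum: 0.9853 + 0.8125 → r_corr = 1.798 μm/a
  mass loss = 1.798 μm/a × 7.14 g/cm³ = 12.84 g·m⁻²·a⁻¹
copper: temperature factor f = -0.080·(8.1) = -0.6480
  Pd branch = 0.0053·Pd^0.26·e^(0.059·RH+f) = 0.8569 μm/a
  Sd branch = 0.01025·Sd^0.27·e^(0.036·RH+0.049·T) = 1.3 μm/a
  sum: 0.8569 + 1.3 → r_corr = 2.157 μm/a
  mass loss = 2.157 μm/a × 8.96 g/cm³ = 19.33 g·m⁻²·a⁻¹
Ordering by g·m⁻²·a⁻¹: copper (19.3) > zinc (12.8)

copper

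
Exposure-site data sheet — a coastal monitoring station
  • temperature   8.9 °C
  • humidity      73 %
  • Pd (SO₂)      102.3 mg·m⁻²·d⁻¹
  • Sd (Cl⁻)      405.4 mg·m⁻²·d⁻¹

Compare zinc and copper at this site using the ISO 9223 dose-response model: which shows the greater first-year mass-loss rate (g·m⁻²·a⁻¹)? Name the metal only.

zinc: temperature factor f = +0.038·(-1.1) = -0.0418
  SO₂ term: 0.0129·102.3^0.44·exp(0.046·73-0.0418) = 2.724
  Sd branch = 0.0175·Sd^0.57·e^(0.008·RH+0.085·T) = 2.05 μm/a
  sum: 2.724 + 2.05 → r_corr = 4.773 μm/a
  mass loss = 4.773 μm/a × 7.14 g/cm³ = 34.08 g·m⁻²·a⁻¹
copper: temperature factor f = +0.126·(-1.1) = -0.1386
  SO₂ term: 0.0053·102.3^0.26·exp(0.059·73-0.1386) = 1.141
  Cl⁻ term: 0.01025·405.4^0.27·exp(0.036·73+0.049·8.9) = 1.111
  sum: 1.141 + 1.111 → r_corr = 2.251 μm/a
  mass loss = 2.251 μm/a × 8.96 g/cm³ = 20.17 g·m⁻²·a⁻¹
Ordering by g·m⁻²·a⁻¹: zinc (34.1) > copper (20.2)

zinc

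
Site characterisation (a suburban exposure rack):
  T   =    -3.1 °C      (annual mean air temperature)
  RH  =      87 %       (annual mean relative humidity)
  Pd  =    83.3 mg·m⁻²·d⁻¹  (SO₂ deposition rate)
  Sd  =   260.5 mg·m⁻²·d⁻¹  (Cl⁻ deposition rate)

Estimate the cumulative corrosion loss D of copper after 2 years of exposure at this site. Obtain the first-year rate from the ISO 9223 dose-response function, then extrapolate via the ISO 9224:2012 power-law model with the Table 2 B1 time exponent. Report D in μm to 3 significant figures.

D(2) = 2.30 μm

copper: temperature factor f = +0.126·(-13.1) = -1.6506
  SO₂ term: 0.0053·83.3^0.26·exp(0.059·87-1.6506) = 0.5445
  Sd branch = 0.01025·Sd^0.27·e^(0.036·RH+0.049·T) = 0.9062 μm/a
  r_corr = 0.5445 + 0.9062 = 1.451 μm/a
Long-term exponent b (ISO 9224 Table 2, B1) = 0.667
  D(2) = 1.451 × 2^0.667 = 1.451 × 1.588 = 2.303 μm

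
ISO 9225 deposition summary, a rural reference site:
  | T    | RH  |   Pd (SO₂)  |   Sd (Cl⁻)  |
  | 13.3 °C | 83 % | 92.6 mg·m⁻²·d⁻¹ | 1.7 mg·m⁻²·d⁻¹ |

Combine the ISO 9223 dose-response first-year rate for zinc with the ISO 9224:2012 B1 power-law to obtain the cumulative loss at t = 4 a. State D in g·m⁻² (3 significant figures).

zinc: T>10 °C ⇒ hinge -0.071·(13.3−10) = -0.2343
  sulphur-dioxide contribution → 3.406 μm/a
  chloride contribution → 0.1425 μm/a
  ⇒ r_corr(zinc) = 3.549 μm/a
ISO 9224: D(t) = r_corr · t^b with b = 0.813 (zinc, B1)
  D(4) = 3.549 × 4^0.813 = 3.549 × 3.087 = 10.95 μm
  Mass loss = 10.95 μm × 7.14 g/cm³ = 78.21 g·m⁻²

D(4) = 78.2 g·m⁻²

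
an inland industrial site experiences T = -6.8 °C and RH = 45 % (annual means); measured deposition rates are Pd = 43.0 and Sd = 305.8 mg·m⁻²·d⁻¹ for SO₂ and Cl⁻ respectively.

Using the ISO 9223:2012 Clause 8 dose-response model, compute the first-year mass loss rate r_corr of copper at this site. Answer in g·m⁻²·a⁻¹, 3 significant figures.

r_corr = 1.78 g·m⁻²·a⁻¹

copper: T≤10 °C ⇒ hinge +0.126·(-6.8−10) = -2.1168
  Pd branch = 0.0053·Pd^0.26·e^(0.059·RH+f) = 0.02414 μm/a
  Cl⁻ term: 0.01025·305.8^0.27·exp(0.036·45+0.049·-6.8) = 0.174
  r_corr = 0.02414 + 0.174 = 0.1982 μm/a
Convert to mass loss: 0.1982 μm/a × 8.96 g/cm³ = 1.776 g·m⁻²·a⁻¹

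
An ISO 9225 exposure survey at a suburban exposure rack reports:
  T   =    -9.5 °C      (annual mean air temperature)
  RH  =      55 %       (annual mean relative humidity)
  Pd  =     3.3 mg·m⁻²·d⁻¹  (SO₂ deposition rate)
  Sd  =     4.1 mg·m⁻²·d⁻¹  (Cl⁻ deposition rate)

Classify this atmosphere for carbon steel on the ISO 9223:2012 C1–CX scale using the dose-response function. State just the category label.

C2

carbon steel: T≤10 °C ⇒ hinge +0.150·(-9.5−10) = -2.9250
  sulphur-dioxide contribution → 0.5309 μm/a
  chloride contribution → 1.027 μm/a
  ⇒ r_corr(carbon steel) = 1.558 μm/a
Category bounds: 1.3…25 μm/a bracket r_corr ⇒ C2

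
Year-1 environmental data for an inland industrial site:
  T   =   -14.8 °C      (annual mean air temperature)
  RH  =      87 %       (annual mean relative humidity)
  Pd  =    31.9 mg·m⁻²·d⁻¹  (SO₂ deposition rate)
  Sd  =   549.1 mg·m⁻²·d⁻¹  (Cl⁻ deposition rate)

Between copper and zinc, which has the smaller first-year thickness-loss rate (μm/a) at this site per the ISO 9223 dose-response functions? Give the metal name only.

copper

copper: f(T) = +0.126·(T−10) [T≤10 °C] = -3.1248
  SO₂ term: 0.0053·31.9^0.26·exp(0.059·87-3.1248) = 0.09714
  Sd branch = 0.01025·Sd^0.27·e^(0.036·RH+0.049·T) = 0.6247 μm/a
  r_corr = 0.09714 + 0.6247 = 0.7219 μm/a
zinc: temperature factor f = +0.038·(-24.8) = -0.9424
  Pd branch = 0.0129·Pd^0.44·e^(0.046·RH+f) = 1.262 μm/a
  Sd branch = 0.0175·Sd^0.57·e^(0.008·RH+0.085·T) = 0.3636 μm/a
  sum: 1.262 + 0.3636 → r_corr = 1.625 μm/a
Ordering by μm/a: zinc (1.63) > copper (0.722)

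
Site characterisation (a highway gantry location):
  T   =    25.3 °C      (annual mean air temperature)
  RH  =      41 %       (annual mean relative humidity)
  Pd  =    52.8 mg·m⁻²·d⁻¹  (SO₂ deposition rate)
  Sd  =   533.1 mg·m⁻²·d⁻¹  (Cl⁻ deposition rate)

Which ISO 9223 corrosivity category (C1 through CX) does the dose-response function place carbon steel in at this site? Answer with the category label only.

carbon steel: f(T) = -0.054·(T−10) [T>10 °C] = -0.8262
  Pd branch = 1.77·Pd^0.52·e^(0.02·RH+f) = 13.84 μm/a
  Cl⁻ term: 0.102·533.1^0.62·exp(0.033·41+0.04·25.3) = 53.25
  sum: 13.84 + 53.25 → r_corr = 67.09 μm/a
ISO 9223 Table 2 (carbon steel): 50 < 67.1 ≤ 80 μm/a ⇒ C4

C4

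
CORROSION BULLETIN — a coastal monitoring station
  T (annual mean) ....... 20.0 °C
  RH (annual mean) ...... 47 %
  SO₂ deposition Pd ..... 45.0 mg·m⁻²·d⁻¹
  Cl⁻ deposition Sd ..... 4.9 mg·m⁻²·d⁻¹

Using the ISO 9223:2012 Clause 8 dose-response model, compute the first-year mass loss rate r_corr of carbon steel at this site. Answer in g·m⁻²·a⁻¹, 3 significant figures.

carbon steel: f(T) = -0.054·(T−10) [T>10 °C] = -0.5400
  Pd branch = 1.77·Pd^0.52·e^(0.02·RH+f) = 19.11 μm/a
  Sd branch = 0.102·Sd^0.62·e^(0.033·RH+0.04·T) = 2.868 μm/a
  sum: 19.11 + 2.868 → r_corr = 21.98 μm/a
Convert to mass loss: 21.98 μm/a × 7.85 g/cm³ = 172.6 g·m⁻²·a⁻¹

r_corr = 173 g·m⁻²·a⁻¹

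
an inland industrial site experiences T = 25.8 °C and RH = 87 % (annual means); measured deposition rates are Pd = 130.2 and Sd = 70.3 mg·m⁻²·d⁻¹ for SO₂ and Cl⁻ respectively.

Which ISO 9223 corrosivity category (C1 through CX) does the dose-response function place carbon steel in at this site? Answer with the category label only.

carbon steel: T>10 °C ⇒ hinge -0.054·(25.8−10) = -0.8532
  Pd branch = 1.77·Pd^0.52·e^(0.02·RH+f) = 54.04 μm/a
  Sd branch = 0.102·Sd^0.62·e^(0.033·RH+0.04·T) = 70.59 μm/a
  r_corr = 54.04 + 70.59 = 124.6 μm/a
Category bounds: 80…200 μm/a bracket r_corr ⇒ C5

C5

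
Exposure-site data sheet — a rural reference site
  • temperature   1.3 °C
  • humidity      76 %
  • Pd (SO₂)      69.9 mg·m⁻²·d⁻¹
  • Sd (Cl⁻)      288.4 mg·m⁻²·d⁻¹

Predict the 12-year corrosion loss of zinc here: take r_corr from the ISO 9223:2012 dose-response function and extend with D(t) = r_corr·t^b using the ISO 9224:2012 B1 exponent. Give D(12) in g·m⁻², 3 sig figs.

zinc: f(T) = +0.038·(T−10) [T≤10 °C] = -0.3306
  SO₂ term: 0.0129·69.9^0.44·exp(0.046·76-0.3306) = 1.981
  Sd branch = 0.0175·Sd^0.57·e^(0.008·RH+0.085·T) = 0.9063 μm/a
  r_corr = 1.981 + 0.9063 = 2.887 μm/a
Long-term exponent b (ISO 9224 Table 2, B1) = 0.813
  D(12) = 2.887 × 12^0.813 = 2.887 × 7.54 = 21.77 μm
  Mass loss = 21.77 μm × 7.14 g/cm³ = 155.4 g·m⁻²

D(12) = 155 g·m⁻²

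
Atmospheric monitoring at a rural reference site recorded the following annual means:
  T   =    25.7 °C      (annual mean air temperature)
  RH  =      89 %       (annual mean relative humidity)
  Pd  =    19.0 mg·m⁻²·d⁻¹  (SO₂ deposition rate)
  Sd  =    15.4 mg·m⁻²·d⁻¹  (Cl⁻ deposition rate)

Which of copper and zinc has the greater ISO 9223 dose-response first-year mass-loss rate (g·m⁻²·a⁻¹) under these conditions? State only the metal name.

copper

copper: T>10 °C ⇒ hinge -0.080·(25.7−10) = -1.2560
  SO₂ term: 0.0053·19.0^0.26·exp(0.059·89-1.2560) = 0.6191
  Cl⁻ term: 0.01025·15.4^0.27·exp(0.036·89+0.049·25.7) = 1.861
  sum: 0.6191 + 1.861 → r_corr = 2.48 μm/a
  mass loss = 2.48 μm/a × 8.96 g/cm³ = 22.22 g·m⁻²·a⁻¹
zinc: T>10 °C ⇒ hinge -0.071·(25.7−10) = -1.1147
  Pd branch = 0.0129·Pd^0.44·e^(0.046·RH+f) = 0.9271 μm/a
  Sd branch = 0.0175·Sd^0.57·e^(0.008·RH+0.085·T) = 1.506 μm/a
  sum: 0.9271 + 1.506 → r_corr = 2.433 μm/a
  mass loss = 2.433 μm/a × 7.14 g/cm³ = 17.37 g·m⁻²·a⁻¹
Ordering by g·m⁻²·a⁻¹: copper (22.2) > zinc (17.4)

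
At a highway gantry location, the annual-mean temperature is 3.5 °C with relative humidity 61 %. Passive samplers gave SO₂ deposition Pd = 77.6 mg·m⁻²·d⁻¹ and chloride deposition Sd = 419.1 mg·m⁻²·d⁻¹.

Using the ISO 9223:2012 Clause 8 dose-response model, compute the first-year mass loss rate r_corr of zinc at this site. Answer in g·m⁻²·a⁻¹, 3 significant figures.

zinc: f(T) = +0.038·(T−10) [T≤10 °C] = -0.2470
  Pd branch = 0.0129·Pd^0.44·e^(0.046·RH+f) = 1.131 μm/a
  Cl⁻ term: 0.0175·419.1^0.57·exp(0.008·61+0.085·3.5) = 1.199
  r_corr = 1.131 + 1.199 = 2.33 μm/a
Convert to mass loss: 2.33 μm/a × 7.14 g/cm³ = 16.64 g·m⁻²·a⁻¹

r_corr = 16.6 g·m⁻²·a⁻¹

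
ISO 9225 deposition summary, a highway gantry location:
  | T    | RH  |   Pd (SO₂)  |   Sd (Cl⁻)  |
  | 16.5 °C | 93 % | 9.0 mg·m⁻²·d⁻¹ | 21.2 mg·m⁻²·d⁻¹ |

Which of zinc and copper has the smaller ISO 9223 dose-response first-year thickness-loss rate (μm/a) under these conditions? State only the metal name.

zinc

zinc: T>10 °C ⇒ hinge -0.071·(16.5−10) = -0.4615
  SO₂ term: 0.0129·9.0^0.44·exp(0.046·93-0.4615) = 1.541
  Cl⁻ term: 0.0175·21.2^0.57·exp(0.008·93+0.085·16.5) = 0.8536
  sum: 1.541 + 0.8536 → r_corr = 2.395 μm/a
copper: T>10 °C ⇒ hinge -0.080·(16.5−10) = -0.5200
  SO₂ term: 0.0053·9.0^0.26·exp(0.059·93-0.5200) = 1.347
  Cl⁻ term: 0.01025·21.2^0.27·exp(0.036·93+0.049·16.5) = 1.493
  r_corr = 1.347 + 1.493 = 2.84 μm/a
Ordering by μm/a: copper (2.84) > zinc (2.4)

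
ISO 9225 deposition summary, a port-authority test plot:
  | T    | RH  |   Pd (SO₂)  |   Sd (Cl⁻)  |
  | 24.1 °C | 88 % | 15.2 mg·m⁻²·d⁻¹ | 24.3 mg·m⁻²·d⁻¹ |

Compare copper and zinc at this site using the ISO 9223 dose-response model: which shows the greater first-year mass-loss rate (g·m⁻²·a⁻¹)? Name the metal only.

copper: f(T) = -0.080·(T−10) [T>10 °C] = -1.1280
  SO₂ term: 0.0053·15.2^0.26·exp(0.059·88-1.1280) = 0.6259
  Sd branch = 0.01025·Sd^0.27·e^(0.036·RH+0.049·T) = 1.877 μm/a
  r_corr = 0.6259 + 1.877 = 2.503 μm/a
  mass loss = 2.503 μm/a × 8.96 g/cm³ = 22.43 g·m⁻²·a⁻¹
zinc: f(T) = -0.071·(T−10) [T>10 °C] = -1.0011
  SO₂ term: 0.0129·15.2^0.44·exp(0.046·88-1.0011) = 0.8992
  Cl⁻ term: 0.0175·24.3^0.57·exp(0.008·88+0.085·24.1) = 1.691
  r_corr = 0.8992 + 1.691 = 2.591 μm/a
  mass loss = 2.591 μm/a × 7.14 g/cm³ = 18.5 g·m⁻²·a⁻¹
Ordering by g·m⁻²·a⁻¹: copper (22.4) > zinc (18.5)

copper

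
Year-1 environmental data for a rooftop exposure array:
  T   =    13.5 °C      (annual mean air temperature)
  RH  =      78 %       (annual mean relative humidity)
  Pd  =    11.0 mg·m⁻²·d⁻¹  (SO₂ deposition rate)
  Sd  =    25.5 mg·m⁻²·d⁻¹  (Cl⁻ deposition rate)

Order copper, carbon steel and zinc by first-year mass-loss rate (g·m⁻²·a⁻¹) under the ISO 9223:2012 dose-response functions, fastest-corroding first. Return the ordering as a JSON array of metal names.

["carbon steel", "copper", "zinc"]

copper: f(T) = -0.080·(T−10) [T>10 °C] = -0.2800
  SO₂ term: 0.0053·11.0^0.26·exp(0.059·78-0.2800) = 0.7448
  Cl⁻ term: 0.01025·25.5^0.27·exp(0.036·78+0.049·13.5) = 0.7894
  sum: 0.7448 + 0.7894 → r_corr = 1.534 μm/a
  mass loss = 1.534 μm/a × 8.96 g/cm³ = 13.75 g·m⁻²·a⁻¹
carbon steel: T>10 °C ⇒ hinge -0.054·(13.5−10) = -0.1890
  Pd branch = 1.77·Pd^0.52·e^(0.02·RH+f) = 24.26 μm/a
  Cl⁻ term: 0.102·25.5^0.62·exp(0.033·78+0.04·13.5) = 17.1
  r_corr = 24.26 + 17.1 = 41.36 μm/a
  mass loss = 41.36 μm/a × 7.85 g/cm³ = 324.7 g·m⁻²·a⁻¹
zinc: T>10 °C ⇒ hinge -0.071·(13.5−10) = -0.2485
  Pd branch = 0.0129·Pd^0.44·e^(0.046·RH+f) = 1.045 μm/a
  Sd branch = 0.0175·Sd^0.57·e^(0.008·RH+0.085·T) = 0.6518 μm/a
  r_corr = 1.045 + 0.6518 = 1.697 μm/a
  mass loss = 1.697 μm/a × 7.14 g/cm³ = 12.12 g·m⁻²·a⁻¹
Ordering by g·m⁻²·a⁻¹: carbon steel (325) > copper (13.7) > zinc (12.1)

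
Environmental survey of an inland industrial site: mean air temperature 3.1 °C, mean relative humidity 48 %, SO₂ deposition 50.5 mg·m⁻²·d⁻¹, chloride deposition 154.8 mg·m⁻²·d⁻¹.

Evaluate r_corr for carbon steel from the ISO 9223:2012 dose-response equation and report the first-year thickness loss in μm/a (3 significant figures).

carbon steel: f(T) = +0.150·(T−10) [T≤10 °C] = -1.0350
  sulphur-dioxide contribution → 12.62 μm/a
  chloride contribution → 12.82 μm/a
  ⇒ r_corr(carbon steel) = 25.45 μm/a

r_corr = 25.4 μm/a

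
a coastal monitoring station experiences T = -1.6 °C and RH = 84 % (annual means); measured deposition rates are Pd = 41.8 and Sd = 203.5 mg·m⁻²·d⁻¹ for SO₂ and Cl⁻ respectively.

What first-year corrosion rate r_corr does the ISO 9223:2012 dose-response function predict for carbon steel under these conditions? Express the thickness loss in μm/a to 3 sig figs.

r_corr = 52.9 μm/a

carbon steel: f(T) = +0.150·(T−10) [T≤10 °C] = -1.7400
  Pd branch = 1.77·Pd^0.52·e^(0.02·RH+f) = 11.61 μm/a
  Sd branch = 0.102·Sd^0.62·e^(0.033·RH+0.04·T) = 41.3 μm/a
  sum: 11.61 + 41.3 → r_corr = 52.92 μm/a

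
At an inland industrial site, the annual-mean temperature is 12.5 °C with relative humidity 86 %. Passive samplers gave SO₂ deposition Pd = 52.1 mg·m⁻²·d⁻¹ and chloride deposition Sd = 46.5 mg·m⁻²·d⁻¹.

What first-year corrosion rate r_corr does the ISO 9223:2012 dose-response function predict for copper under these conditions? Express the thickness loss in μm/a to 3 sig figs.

r_corr = 3.12 μm/a

copper: temperature factor f = -0.080·(2.5) = -0.2000
  Pd branch = 0.0053·Pd^0.26·e^(0.059·RH+f) = 1.938 μm/a
  Sd branch = 0.01025·Sd^0.27·e^(0.036·RH+0.049·T) = 1.179 μm/a
  r_corr = 1.938 + 1.179 = 3.117 μm/a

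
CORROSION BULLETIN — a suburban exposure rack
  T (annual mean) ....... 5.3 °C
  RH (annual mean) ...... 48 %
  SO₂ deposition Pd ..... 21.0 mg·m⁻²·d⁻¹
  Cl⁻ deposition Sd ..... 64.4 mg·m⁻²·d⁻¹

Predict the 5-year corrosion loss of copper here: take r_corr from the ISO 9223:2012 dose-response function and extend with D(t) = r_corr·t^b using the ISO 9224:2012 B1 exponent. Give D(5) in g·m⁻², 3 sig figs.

copper: T≤10 °C ⇒ hinge +0.126·(5.3−10) = -0.5922
  Pd branch = 0.0053·Pd^0.26·e^(0.059·RH+f) = 0.1098 μm/a
  Sd branch = 0.01025·Sd^0.27·e^(0.036·RH+0.049·T) = 0.2303 μm/a
  sum: 0.1098 + 0.2303 → r_corr = 0.3402 μm/a
Power-law: D(5) = r_corr · 5^0.667
  D(5) = 0.3402 × 5^0.667 = 0.3402 × 2.926 = 0.9952 μm
  Mass loss = 0.9952 μm × 8.96 g/cm³ = 8.917 g·m⁻²

D(5) = 8.92 g·m⁻²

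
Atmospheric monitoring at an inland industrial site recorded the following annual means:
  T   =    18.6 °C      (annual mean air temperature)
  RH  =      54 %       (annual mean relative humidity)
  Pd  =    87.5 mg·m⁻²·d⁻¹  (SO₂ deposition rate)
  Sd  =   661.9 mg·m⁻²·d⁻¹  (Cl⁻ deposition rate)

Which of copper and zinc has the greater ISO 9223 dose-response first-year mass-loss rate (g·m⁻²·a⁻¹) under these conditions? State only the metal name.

copper: T>10 °C ⇒ hinge -0.080·(18.6−10) = -0.6880
  SO₂ term: 0.0053·87.5^0.26·exp(0.059·54-0.6880) = 0.2061
  Sd branch = 0.01025·Sd^0.27·e^(0.036·RH+0.049·T) = 1.029 μm/a
  sum: 0.2061 + 1.029 → r_corr = 1.235 μm/a
  mass loss = 1.235 μm/a × 8.96 g/cm³ = 11.07 g·m⁻²·a⁻¹
zinc: temperature factor f = -0.071·(8.6) = -0.6106
  SO₂ term: 0.0129·87.5^0.44·exp(0.046·54-0.6106) = 0.6007
  Cl⁻ term: 0.0175·661.9^0.57·exp(0.008·54+0.085·18.6) = 5.31
  sum: 0.6007 + 5.31 → r_corr = 5.911 μm/a
  mass loss = 5.911 μm/a × 7.14 g/cm³ = 42.21 g·m⁻²·a⁻¹
Ordering by g·m⁻²·a⁻¹: zinc (42.2) > copper (11.1)

zinc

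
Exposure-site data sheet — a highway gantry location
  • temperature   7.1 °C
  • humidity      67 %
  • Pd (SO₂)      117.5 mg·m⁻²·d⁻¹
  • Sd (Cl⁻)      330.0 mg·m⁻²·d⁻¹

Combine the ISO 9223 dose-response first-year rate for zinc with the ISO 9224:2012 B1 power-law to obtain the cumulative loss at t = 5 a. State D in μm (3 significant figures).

D(5) = 13.1 μm

zinc: f(T) = +0.038·(T−10) [T≤10 °C] = -0.1102
  Pd branch = 0.0129·Pd^0.44·e^(0.046·RH+f) = 2.051 μm/a
  Sd branch = 0.0175·Sd^0.57·e^(0.008·RH+0.085·T) = 1.491 μm/a
  r_corr = 2.051 + 1.491 = 3.542 μm/a
ISO 9224: D(t) = r_corr · t^b with b = 0.813 (zinc, B1)
  D(5) = 3.542 × 5^0.813 = 3.542 × 3.701 = 13.11 μm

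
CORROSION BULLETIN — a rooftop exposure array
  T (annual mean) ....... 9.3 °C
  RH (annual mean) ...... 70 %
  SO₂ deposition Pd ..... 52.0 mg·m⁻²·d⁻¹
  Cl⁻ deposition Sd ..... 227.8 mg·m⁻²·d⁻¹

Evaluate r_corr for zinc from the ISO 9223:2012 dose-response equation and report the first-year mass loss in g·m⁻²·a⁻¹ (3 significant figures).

zinc: f(T) = +0.038·(T−10) [T≤10 °C] = -0.0266
  sulphur-dioxide contribution → 1.789 μm/a
  chloride contribution → 1.491 μm/a
  total first-year rate 3.279 μm/a
Convert to mass loss: 3.279 μm/a × 7.14 g/cm³ = 23.41 g·m⁻²·a⁻¹

r_corr = 23.4 g·m⁻²·a⁻¹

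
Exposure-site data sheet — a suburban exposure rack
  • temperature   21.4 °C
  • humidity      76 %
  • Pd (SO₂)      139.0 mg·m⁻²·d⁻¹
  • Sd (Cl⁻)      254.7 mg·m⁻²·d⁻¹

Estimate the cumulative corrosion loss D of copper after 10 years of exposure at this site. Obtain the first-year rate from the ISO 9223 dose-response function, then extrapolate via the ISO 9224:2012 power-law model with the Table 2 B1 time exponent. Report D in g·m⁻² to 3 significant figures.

D(10) = 112 g·m⁻²

copper: T>10 °C ⇒ hinge -0.080·(21.4−10) = -0.9120
  Pd branch = 0.0053·Pd^0.26·e^(0.059·RH+f) = 0.6804 μm/a
  Sd branch = 0.01025·Sd^0.27·e^(0.036·RH+0.049·T) = 2.014 μm/a
  r_corr = 0.6804 + 2.014 = 2.694 μm/a
Long-term exponent b (ISO 9224 Table 2, B1) = 0.667
  D(10) = 2.694 × 10^0.667 = 2.694 × 4.645 = 12.51 μm
  Mass loss = 12.51 μm × 8.96 g/cm³ = 112.1 g·m⁻²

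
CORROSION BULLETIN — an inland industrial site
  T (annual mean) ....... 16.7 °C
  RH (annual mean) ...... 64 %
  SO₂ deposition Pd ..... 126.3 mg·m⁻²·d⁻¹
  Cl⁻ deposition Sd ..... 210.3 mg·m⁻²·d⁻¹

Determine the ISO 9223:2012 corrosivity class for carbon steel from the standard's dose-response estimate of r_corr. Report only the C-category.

carbon steel: T>10 °C ⇒ hinge -0.054·(16.7−10) = -0.3618
  SO₂ term: 1.77·126.3^0.52·exp(0.02·64-0.3618) = 54.89
  Sd branch = 0.102·Sd^0.62·e^(0.033·RH+0.04·T) = 45.3 μm/a
  sum: 54.89 + 45.3 → r_corr = 100.2 μm/a
Category bounds: 80…200 μm/a bracket r_corr ⇒ C5

C5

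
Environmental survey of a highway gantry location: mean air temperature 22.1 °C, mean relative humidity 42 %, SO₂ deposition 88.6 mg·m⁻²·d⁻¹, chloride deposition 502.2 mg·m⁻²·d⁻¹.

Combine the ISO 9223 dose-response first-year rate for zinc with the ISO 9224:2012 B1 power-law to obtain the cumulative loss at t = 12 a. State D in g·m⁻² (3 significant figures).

zinc: f(T) = -0.071·(T−10) [T>10 °C] = -0.8591
  SO₂ term: 0.0129·88.6^0.44·exp(0.046·42-0.8591) = 0.2713
  Sd branch = 0.0175·Sd^0.57·e^(0.008·RH+0.085·T) = 5.55 μm/a
  sum: 0.2713 + 5.55 → r_corr = 5.821 μm/a
Long-term exponent b (ISO 9224 Table 2, B1) = 0.813
  D(12) = 5.821 × 12^0.813 = 5.821 × 7.54 = 43.89 μm
  Mass loss = 43.89 μm × 7.14 g/cm³ = 313.4 g·m⁻²

D(12) = 313 g·m⁻²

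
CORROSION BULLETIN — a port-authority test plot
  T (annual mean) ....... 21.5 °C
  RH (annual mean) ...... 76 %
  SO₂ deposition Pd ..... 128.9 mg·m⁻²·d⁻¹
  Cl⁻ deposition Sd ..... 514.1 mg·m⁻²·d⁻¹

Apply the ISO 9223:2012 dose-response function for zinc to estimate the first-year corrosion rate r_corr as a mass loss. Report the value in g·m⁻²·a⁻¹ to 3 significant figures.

r_corr = 61.5 g·m⁻²·a⁻¹

zinc: T>10 °C ⇒ hinge -0.071·(21.5−10) = -0.8165
  SO₂ term: 0.0129·128.9^0.44·exp(0.046·76-0.8165) = 1.595
  Sd branch = 0.0175·Sd^0.57·e^(0.008·RH+0.085·T) = 7.016 μm/a
  sum: 1.595 + 7.016 → r_corr = 8.611 μm/a
Convert to mass loss: 8.611 μm/a × 7.14 g/cm³ = 61.48 g·m⁻²·a⁻¹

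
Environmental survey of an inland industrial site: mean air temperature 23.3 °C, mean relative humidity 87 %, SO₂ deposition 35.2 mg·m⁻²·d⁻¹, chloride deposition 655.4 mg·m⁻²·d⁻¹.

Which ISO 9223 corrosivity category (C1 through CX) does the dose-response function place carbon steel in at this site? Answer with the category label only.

carbon steel: temperature factor f = -0.054·(13.3) = -0.7182
  SO₂ term: 1.77·35.2^0.52·exp(0.02·87-0.7182) = 31.33
  Sd branch = 0.102·Sd^0.62·e^(0.033·RH+0.04·T) = 255 μm/a
  r_corr = 31.33 + 255 = 286.3 μm/a
ISO 9223 Table 2 (carbon steel): 200 < 286 ≤ 700 μm/a ⇒ CX

CX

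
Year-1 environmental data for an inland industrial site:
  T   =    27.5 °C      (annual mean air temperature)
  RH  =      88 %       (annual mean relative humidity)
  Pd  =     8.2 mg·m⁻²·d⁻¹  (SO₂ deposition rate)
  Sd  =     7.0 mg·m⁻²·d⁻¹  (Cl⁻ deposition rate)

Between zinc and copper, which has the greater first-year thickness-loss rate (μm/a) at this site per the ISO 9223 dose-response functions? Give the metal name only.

copper

zinc: f(T) = -0.071·(T−10) [T>10 °C] = -1.2425
  sulphur-dioxide contribution → 0.5384 μm/a
  chloride contribution → 1.111 μm/a
  total first-year rate 1.649 μm/a
copper: temperature factor f = -0.080·(17.5) = -1.4000
  sulphur-dioxide contribution → 0.4062 μm/a
  chloride contribution → 1.585 μm/a
  ⇒ r_corr(copper) = 1.991 μm/a
Ordering by μm/a: copper (1.99) > zinc (1.65)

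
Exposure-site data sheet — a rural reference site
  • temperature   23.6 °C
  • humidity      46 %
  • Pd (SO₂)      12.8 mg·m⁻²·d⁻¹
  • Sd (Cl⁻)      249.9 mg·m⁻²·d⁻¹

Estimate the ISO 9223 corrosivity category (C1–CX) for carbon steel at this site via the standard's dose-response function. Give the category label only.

carbon steel: T>10 °C ⇒ hinge -0.054·(23.6−10) = -0.7344
  sulphur-dioxide contribution → 8.023 μm/a
  chloride contribution → 36.68 μm/a
  ⇒ r_corr(carbon steel) = 44.7 μm/a
ISO 9223 Table 2 (carbon steel): 25 < 44.7 ≤ 50 μm/a ⇒ C3

C3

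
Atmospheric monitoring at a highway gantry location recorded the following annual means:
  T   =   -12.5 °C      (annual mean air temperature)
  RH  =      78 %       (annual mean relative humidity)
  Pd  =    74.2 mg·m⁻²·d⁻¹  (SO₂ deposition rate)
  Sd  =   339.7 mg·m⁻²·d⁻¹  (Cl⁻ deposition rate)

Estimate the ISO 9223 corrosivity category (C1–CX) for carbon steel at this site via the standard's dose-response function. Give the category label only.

carbon steel: f(T) = +0.150·(T−10) [T≤10 °C] = -3.3750
  Pd branch = 1.77·Pd^0.52·e^(0.02·RH+f) = 2.706 μm/a
  Cl⁻ term: 0.102·339.7^0.62·exp(0.033·78+0.04·-12.5) = 30.1
  r_corr = 2.706 + 30.1 = 32.81 μm/a
Category bounds: 25…50 μm/a bracket r_corr ⇒ C3

C3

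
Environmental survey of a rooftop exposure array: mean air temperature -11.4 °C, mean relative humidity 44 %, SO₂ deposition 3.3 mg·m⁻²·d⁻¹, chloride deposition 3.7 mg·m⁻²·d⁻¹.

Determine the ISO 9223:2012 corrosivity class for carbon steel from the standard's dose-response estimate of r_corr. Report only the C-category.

C1

carbon steel: temperature factor f = +0.150·(-21.4) = -3.2100
  SO₂ term: 1.77·3.3^0.52·exp(0.02·44-3.2100) = 0.3204
  Sd branch = 0.102·Sd^0.62·e^(0.033·RH+0.04·T) = 0.6215 μm/a
  sum: 0.3204 + 0.6215 → r_corr = 0.9419 μm/a
0.942 μm/a falls in (0, 1.3] for carbon steel → category C1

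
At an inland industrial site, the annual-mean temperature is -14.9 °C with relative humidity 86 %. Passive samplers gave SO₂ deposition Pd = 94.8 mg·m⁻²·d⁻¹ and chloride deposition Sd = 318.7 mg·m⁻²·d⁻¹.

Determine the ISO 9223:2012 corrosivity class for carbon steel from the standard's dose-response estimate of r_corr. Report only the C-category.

carbon steel: f(T) = +0.150·(T−10) [T≤10 °C] = -3.7350
  SO₂ term: 1.77·94.8^0.52·exp(0.02·86-3.7350) = 2.517
  Sd branch = 0.102·Sd^0.62·e^(0.033·RH+0.04·T) = 34.23 μm/a
  sum: 2.517 + 34.23 → r_corr = 36.74 μm/a
ISO 9223 Table 2 (carbon steel): 25 < 36.7 ≤ 50 μm/a ⇒ C3

C3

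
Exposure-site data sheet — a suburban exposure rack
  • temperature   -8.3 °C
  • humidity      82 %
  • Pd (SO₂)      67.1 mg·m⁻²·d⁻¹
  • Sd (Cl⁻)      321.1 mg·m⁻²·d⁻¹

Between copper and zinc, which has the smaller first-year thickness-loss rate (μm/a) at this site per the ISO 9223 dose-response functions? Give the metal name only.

copper

copper: f(T) = +0.126·(T−10) [T≤10 °C] = -2.3058
  Pd branch = 0.0053·Pd^0.26·e^(0.059·RH+f) = 0.199 μm/a
  Cl⁻ term: 0.01025·321.1^0.27·exp(0.036·82+0.049·-8.3) = 0.6208
  sum: 0.199 + 0.6208 → r_corr = 0.8198 μm/a
zinc: f(T) = +0.038·(T−10) [T≤10 °C] = -0.6954
  Pd branch = 0.0129·Pd^0.44·e^(0.046·RH+f) = 1.78 μm/a
  Sd branch = 0.0175·Sd^0.57·e^(0.008·RH+0.085·T) = 0.447 μm/a
  r_corr = 1.78 + 0.447 = 2.227 μm/a
Ordering by μm/a: zinc (2.23) > copper (0.82)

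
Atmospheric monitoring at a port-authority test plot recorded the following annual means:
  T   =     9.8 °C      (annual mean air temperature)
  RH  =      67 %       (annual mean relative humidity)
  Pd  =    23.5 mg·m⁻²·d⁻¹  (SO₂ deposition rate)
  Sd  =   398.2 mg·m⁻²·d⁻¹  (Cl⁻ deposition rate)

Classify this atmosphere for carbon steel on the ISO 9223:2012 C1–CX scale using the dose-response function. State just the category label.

C5

carbon steel: T≤10 °C ⇒ hinge +0.150·(9.8−10) = -0.0300
  sulphur-dioxide contribution → 33.87 μm/a
  chloride contribution → 56.38 μm/a
  ⇒ r_corr(carbon steel) = 90.25 μm/a
90.3 μm/a falls in (80, 200] for carbon steel → category C5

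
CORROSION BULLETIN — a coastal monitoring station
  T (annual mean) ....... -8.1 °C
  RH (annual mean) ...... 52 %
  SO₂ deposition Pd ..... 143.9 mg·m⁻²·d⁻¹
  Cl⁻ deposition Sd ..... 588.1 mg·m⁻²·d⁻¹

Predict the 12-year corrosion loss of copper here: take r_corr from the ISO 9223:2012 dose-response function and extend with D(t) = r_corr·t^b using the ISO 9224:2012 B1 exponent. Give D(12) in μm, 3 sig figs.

D(12) = 1.54 μm

copper: f(T) = +0.126·(T−10) [T≤10 °C] = -2.2806
  Pd branch = 0.0053·Pd^0.26·e^(0.059·RH+f) = 0.0424 μm/a
  Sd branch = 0.01025·Sd^0.27·e^(0.036·RH+0.049·T) = 0.2507 μm/a
  r_corr = 0.0424 + 0.2507 = 0.2931 μm/a
Power-law: D(12) = r_corr · 12^0.667
  D(12) = 0.2931 × 12^0.667 = 0.2931 × 5.246 = 1.537 μm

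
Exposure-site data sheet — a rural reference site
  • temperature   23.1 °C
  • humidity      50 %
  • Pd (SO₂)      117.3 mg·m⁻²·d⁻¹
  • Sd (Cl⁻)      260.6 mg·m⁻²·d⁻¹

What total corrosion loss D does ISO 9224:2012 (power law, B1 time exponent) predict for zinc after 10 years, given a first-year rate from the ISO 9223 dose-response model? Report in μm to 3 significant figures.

zinc: temperature factor f = -0.071·(13.1) = -0.9301
  Pd branch = 0.0129·Pd^0.44·e^(0.046·RH+f) = 0.4131 μm/a
  Sd branch = 0.0175·Sd^0.57·e^(0.008·RH+0.085·T) = 4.432 μm/a
  sum: 0.4131 + 4.432 → r_corr = 4.845 μm/a
ISO 9224: D(t) = r_corr · t^b with b = 0.813 (zinc, B1)
  D(10) = 4.845 × 10^0.813 = 4.845 × 6.501 = 31.5 μm

D(10) = 31.5 μm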